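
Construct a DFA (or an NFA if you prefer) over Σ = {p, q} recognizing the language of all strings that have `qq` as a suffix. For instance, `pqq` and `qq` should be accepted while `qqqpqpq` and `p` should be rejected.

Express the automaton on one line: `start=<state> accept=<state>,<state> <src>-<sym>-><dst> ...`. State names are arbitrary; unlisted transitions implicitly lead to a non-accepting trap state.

start=s0 accept=s2 s0-p->s0 s0-q->s1 s1-p->s0 s1-q->s2 s2-p->s0 s2-q->s2

Let each state record the length of the longest suffix of the input read so far that is also a prefix of `qq`. s1 means the last symbol is `q`; s2 means the last 2 symbols are `qq`. Accept only at s2, where the string currently ends in `qq`.
With 3 states:
        p   q  
>  s0   s0  s1 
   s1   s0  s2 
 * s2   s0  s2 
(> = start, * = accepting)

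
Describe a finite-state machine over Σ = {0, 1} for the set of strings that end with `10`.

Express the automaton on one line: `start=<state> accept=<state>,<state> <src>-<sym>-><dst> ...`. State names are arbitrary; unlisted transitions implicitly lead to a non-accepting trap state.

Let each state record the length of the longest suffix of the input read so far that is also a prefix of `10`. B means the last symbol is `1`; C means the last 2 symbols are `10`. Accept only at C, where the string currently ends in `10`.
3 states suffice.
       0  1 
>  A   A  B 
   B   C  B 
 * C   A  B 
(> = start, * = accepting)

start=A accept=C A-0->A A-1->B B-0->C B-1->B C-0->A C-1->B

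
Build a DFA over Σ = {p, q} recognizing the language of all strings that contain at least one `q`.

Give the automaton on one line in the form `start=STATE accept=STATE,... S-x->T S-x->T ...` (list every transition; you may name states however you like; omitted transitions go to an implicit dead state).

Only the number of `q`s matters, and only up to 2. Make a chain A → B → C advanced by each `q` (with C absorbing); every other symbol self-loops. The accepting set is {B, C}.
3 states suffice.
       p  q 
>  A   A  B 
 * B   B  C 
 * C   C  C 
(> = start, * = accepting)

start=A accept=B,C A-p->A A-q->B B-p->B B-q->C C-p->C C-q->C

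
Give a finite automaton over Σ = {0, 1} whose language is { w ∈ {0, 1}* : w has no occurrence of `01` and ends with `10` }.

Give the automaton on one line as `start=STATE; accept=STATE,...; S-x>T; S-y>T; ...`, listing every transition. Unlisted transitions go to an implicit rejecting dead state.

start=q0; accept=q4; q0-0>q1; q0-1>q2; q1-0>q1; q1-1>q3; q2-0>q4; q2-1>q2; q3-0>q5; q3-1>q3; q4-0>q1; q4-1>q3; q5-0>q6; q5-1>q3; q6-0>q6; q6-1>q3

Build one automaton per condition and run them in lockstep. One (3 states) tracks partial matches of the forbidden pattern `01`; the other (3 states) tracks how much of the suffix `10` has currently been matched. Each combined state is a pair, one component from each; accept when both components accept.
With 7 states:
        0   1  
>  q0   q1  q2 
   q1   q1  q3 
   q2   q4  q2 
   q3   q5  q3 
 * q4   q1  q3 
   q5   q6  q3 
   q6   q6  q3 
(> = start, * = accepting)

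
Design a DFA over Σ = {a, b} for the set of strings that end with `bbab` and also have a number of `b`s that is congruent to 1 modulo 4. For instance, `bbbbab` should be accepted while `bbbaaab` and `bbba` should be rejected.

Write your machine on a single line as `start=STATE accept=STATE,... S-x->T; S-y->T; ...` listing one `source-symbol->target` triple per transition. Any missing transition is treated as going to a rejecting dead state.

Build one automaton per condition and run them in lockstep. The first has 5 states tracking how much of the suffix `bbab` has currently been matched; the second has 4 states tracking the count of `b`s modulo 4. A product state is a pair (one from each), accepting exactly when both do. Equivalent product states are then merged.
        a   b  
>  S0   S0  S1 
   S1   S1  S2 
   S2   S2  S3 
   S3   S4  S5 
   S4   S4  S0 
   S5   S6  S1 
   S6   S0  S7 
 * S7   S1  S2 
(> = start, * = accepting)

start=S0; accept=S7; S0-a->S0; S0-b->S1; S1-a->S1; S1-b->S2; S2-a->S2; S2-b->S3; S3-a->S4; S3-b->S5; S4-a->S4; S4-b->S0; S5-a->S6; S5-b->S1; S6-a->S0; S6-b->S7; S7-a->S1; S7-b->S2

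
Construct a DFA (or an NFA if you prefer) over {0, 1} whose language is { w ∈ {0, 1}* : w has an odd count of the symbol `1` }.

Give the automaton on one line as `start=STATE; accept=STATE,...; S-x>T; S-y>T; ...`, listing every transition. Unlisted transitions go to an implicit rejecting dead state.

Keep the running count of `1`s modulo 2: each `1` advances along the cycle q0 → q1 → q0 while other symbols loop. Accept at q1.
A 2-state machine:
        0   1  
>  q0   q0  q1 
 * q1   q1  q0 
(> = start, * = accepting)

start=q0; accept=q1; q0-0>q0; q0-1>q1; q1-0>q1; q1-1>q0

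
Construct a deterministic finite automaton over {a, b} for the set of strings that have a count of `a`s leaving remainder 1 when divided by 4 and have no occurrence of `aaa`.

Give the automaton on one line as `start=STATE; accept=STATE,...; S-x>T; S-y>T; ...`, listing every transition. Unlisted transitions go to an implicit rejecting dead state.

Run two small machines in parallel and take their product. The first has 4 states tracking the count of `a`s modulo 4; the second has 4 states tracking partial matches of the forbidden pattern `aaa`. A product state is a pair (one from each), accepting exactly when both do. Equivalent product states are then merged.
13 states suffice.
          a    b  
>  s0     s1   s0 
 * s1     s2   s3 
   s2     s4   s5 
 * s3     s6   s3 
   s4     s4   s4 
   s5     s7   s5 
   s6     s8   s5 
   s7     s9  s10 
   s8     s4  s10 
   s9     s4   s0 
   s10   s11  s10 
   s11   s12   s0 
 * s12    s4   s3 
(> = start, * = accepting)

start=s0; accept=s1,s3,s12; s0-a>s1; s0-b>s0; s1-a>s2; s1-b>s3; s2-a>s4; s2-b>s5; s3-a>s6; s3-b>s3; s4-a>s4; s4-b>s4; s5-a>s7; s5-b>s5; s6-a>s8; s6-b>s5; s7-a>s9; s7-b>s10; s8-a>s4; s8-b>s10; s9-a>s4; s9-b>s0; s10-a>s11; s10-b>s10; s11-a>s12; s11-b>s0; s12-a>s4; s12-b>s3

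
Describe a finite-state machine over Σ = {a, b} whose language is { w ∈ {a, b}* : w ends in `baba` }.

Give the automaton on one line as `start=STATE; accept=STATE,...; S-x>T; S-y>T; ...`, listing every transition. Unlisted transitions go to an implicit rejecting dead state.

Remember how much of `baba` the current input suffix matches. State q0 means no match yet; q1 means the last symbol is `b`; q2 means the last 2 symbols are `ba`; q3 means the last 3 symbols are `bab`; q4 means the last 4 symbols are `baba`. Only q4 accepts. On a mismatch, fall back to the longest proper suffix that is still a prefix of `baba`.
With 5 states:
        a   b  
>  q0   q0  q1 
   q1   q2  q1 
   q2   q0  q3 
   q3   q4  q1 
 * q4   q0  q3 
(> = start, * = accepting)

start=q0; accept=q4; q0-a>q0; q0-b>q1; q1-a>q2; q1-b>q1; q2-a>q0; q2-b>q3; q3-a>q4; q3-b>q1; q4-a>q0; q4-b>q3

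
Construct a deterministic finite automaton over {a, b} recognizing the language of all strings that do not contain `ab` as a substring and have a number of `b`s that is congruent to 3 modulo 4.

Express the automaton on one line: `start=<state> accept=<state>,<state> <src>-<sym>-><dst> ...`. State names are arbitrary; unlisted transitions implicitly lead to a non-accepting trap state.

Handle the two conditions separately and then intersect. One (3 states) tracks partial matches of the forbidden pattern `ab`; the other (4 states) tracks the count of `b`s modulo 4. Each combined state is a pair, one component from each; accept when both components accept. Minimizing collapses redundant product states.
A 6-state machine:
        a   b  
>  s0   s1  s2 
   s1   s1  s1 
   s2   s1  s3 
   s3   s1  s4 
 * s4   s5  s0 
 * s5   s5  s1 
(> = start, * = accepting)

start=s0 accept=s4,s5 s0-a->s1 s0-b->s2 s1-a->s1 s1-b->s1 s2-a->s1 s2-b->s3 s3-a->s1 s3-b->s4 s4-a->s5 s4-b->s0 s5-a->s5 s5-b->s1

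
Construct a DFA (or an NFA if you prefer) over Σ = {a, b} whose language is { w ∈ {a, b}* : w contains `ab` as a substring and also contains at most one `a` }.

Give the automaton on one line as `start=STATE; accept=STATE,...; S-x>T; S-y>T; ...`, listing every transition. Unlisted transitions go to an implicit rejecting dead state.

Run two small machines in parallel and take their product. The first has 3 states tracking whether and how much of `ab` has been seen; the second has 3 states tracking the count of `a`s, saturating at 2. A product state is a pair (one from each), accepting exactly when both do. Minimizing collapses redundant product states.
4 states suffice.
        a   b  
>  S0   S1  S0 
   S1   S2  S3 
   S2   S2  S2 
 * S3   S2  S3 
(> = start, * = accepting)

start=S0; accept=S3; S0-a>S1; S0-b>S0; S1-a>S2; S1-b>S3; S2-a>S2; S2-b>S2; S3-a>S2; S3-b>S3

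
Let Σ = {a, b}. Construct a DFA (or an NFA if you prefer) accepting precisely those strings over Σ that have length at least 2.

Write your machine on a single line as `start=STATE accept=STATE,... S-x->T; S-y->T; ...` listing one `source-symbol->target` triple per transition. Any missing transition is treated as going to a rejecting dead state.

We only need to distinguish lengths 0, 1, …, 2, and '>2'. Chain s0 → s1 → s2 → s3 on every symbol, with s3 looping. Accepting states: {s2, s3}.
With 4 states:
        a   b  
>  s0   s1  s1 
   s1   s2  s2 
 * s2   s3  s3 
 * s3   s3  s3 
(> = start, * = accepting)

start=s0; accept=s2,s3; s0-a->s1; s0-b->s1; s1-a->s2; s1-b->s2; s2-a->s3; s2-b->s3; s3-a->s3; s3-b->s3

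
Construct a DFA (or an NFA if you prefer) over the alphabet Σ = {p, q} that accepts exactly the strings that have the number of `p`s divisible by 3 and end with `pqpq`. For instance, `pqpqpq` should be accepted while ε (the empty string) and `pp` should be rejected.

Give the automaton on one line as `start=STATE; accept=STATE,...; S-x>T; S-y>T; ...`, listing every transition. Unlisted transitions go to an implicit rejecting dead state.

Handle the two conditions separately and then intersect. The first has 3 states tracking the count of `p`s modulo 3; the second has 5 states tracking how much of the suffix `pqpq` has currently been matched. A product state is a pair (one from each), accepting exactly when both do. Equivalent product states are then merged.
        p   q  
>  S0   S1  S0 
   S1   S2  S1 
   S2   S0  S3 
   S3   S4  S5 
   S4   S1  S6 
   S5   S0  S5 
 * S6   S1  S0 
(> = start, * = accepting)

start=S0; accept=S6; S0-p>S1; S0-q>S0; S1-p>S2; S1-q>S1; S2-p>S0; S2-q>S3; S3-p>S4; S3-q>S5; S4-p>S1; S4-q>S6; S5-p>S0; S5-q>S5; S6-p>S1; S6-q>S0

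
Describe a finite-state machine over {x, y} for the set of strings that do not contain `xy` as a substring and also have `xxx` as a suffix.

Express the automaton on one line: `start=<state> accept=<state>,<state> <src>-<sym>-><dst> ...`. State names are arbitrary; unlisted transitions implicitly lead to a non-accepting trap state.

Run two small machines in parallel and take their product. One (3 states) tracks partial matches of the forbidden pattern `xy`; the other (4 states) tracks how much of the suffix `xxx` has currently been matched. Each combined state is a pair, one component from each; accept when both components accept. After merging equivalent states the machine shrinks.
5 states suffice.
        x   y  
>  s0   s1  s0 
   s1   s2  s3 
   s2   s4  s3 
   s3   s3  s3 
 * s4   s4  s3 
(> = start, * = accepting)

start=s0 accept=s4 s0-x->s1 s0-y->s0 s1-x->s2 s1-y->s3 s2-x->s4 s2-y->s3 s3-x->s3 s3-y->s3 s4-x->s4 s4-y->s3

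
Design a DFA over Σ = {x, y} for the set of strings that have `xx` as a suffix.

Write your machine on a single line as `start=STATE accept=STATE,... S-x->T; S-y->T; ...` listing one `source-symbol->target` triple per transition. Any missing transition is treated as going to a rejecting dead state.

Remember how much of `xx` the current input suffix matches. State S0 means no match yet; S1 means the last symbol is `x`; S2 means the last 2 symbols are `xx`. Only S2 accepts. On a mismatch, fall back to the longest proper suffix that is still a prefix of `xx`.
A 3-state machine:
        x   y  
>  S0   S1  S0 
   S1   S2  S0 
 * S2   S2  S0 
(> = start, * = accepting)

start=S0; accept=S2; S0-x->S1; S0-y->S0; S1-x->S2; S1-y->S0; S2-x->S2; S2-y->S0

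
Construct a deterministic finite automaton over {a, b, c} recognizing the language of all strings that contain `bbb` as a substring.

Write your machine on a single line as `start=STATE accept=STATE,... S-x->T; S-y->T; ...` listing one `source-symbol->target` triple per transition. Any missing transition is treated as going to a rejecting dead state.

start=q0; accept=q3; q0-a->q0; q0-b->q1; q0-c->q0; q1-a->q0; q1-b->q2; q1-c->q0; q2-a->q0; q2-b->q3; q2-c->q0; q3-a->q3; q3-b->q3; q3-c->q3

States q0..q2 record the length of the longest prefix of `bbb` that matches the current input suffix. Reaching q3 means `bbb` has been seen, and we stay there forever. Accept from q3.
        a   b   c  
>  q0   q0  q1  q0 
   q1   q0  q2  q0 
   q2   q0  q3  q0 
 * q3   q3  q3  q3 
(> = start, * = accepting)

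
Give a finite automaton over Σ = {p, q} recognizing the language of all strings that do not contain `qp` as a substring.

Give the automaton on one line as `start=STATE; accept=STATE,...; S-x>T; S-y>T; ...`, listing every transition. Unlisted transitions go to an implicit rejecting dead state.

This is the complement of 'contains `qp`'. Use the same substring-matching states — s0 through s2 holding how much of `qp` has just been matched — but flip the accepting set: everything except the trap s2 accepts.
3 states suffice.
        p   q  
>* s0   s0  s1 
 * s1   s2  s1 
   s2   s2  s2 
(> = start, * = accepting)

start=s0; accept=s0,s1; s0-p>s0; s0-q>s1; s1-p>s2; s1-q>s1; s2-p>s2; s2-q>s2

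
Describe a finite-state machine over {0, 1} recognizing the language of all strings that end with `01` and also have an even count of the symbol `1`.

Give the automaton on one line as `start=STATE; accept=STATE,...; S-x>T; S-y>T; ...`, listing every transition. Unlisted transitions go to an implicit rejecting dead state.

start=q0; accept=q3; q0-0>q0; q0-1>q1; q1-0>q2; q1-1>q0; q2-0>q2; q2-1>q3; q3-0>q0; q3-1>q1

Handle the two conditions separately and then intersect. One (3 states) tracks how much of the suffix `01` has currently been matched; the other (2 states) tracks the count of `1`s modulo 2. Each combined state is a pair, one component from each; accept when both components accept. After merging equivalent states the machine shrinks.
4 states suffice.
        0   1  
>  q0   q0  q1 
   q1   q2  q0 
   q2   q2  q3 
 * q3   q0  q1 
(> = start, * = accepting)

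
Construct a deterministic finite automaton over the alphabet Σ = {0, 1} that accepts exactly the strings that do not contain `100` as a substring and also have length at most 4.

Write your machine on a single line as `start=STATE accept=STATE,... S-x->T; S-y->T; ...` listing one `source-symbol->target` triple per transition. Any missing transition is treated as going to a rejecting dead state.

start=S0; accept=S0,S1,S2,S3,S4,S5,S6,S7,S8,S10,S11,S12; S0-0->S1; S0-1->S2; S1-0->S3; S1-1->S4; S2-0->S5; S2-1->S4; S3-0->S6; S3-1->S7; S4-0->S8; S4-1->S7; S5-0->S9; S5-1->S7; S6-0->S10; S6-1->S11; S7-0->S12; S7-1->S11; S8-0->S13; S8-1->S11; S9-0->S13; S9-1->S13; S10-0->S14; S10-1->S15; S11-0->S16; S11-1->S15; S12-0->S17; S12-1->S15; S13-0->S17; S13-1->S17; S14-0->S14; S14-1->S15; S15-0->S16; S15-1->S15; S16-0->S17; S16-1->S15; S17-0->S17; S17-1->S17

Build one automaton per condition and run them in lockstep. The first has 4 states tracking partial matches of the forbidden pattern `100`; the second has 6 states tracking the input length, saturating at 5. A product state is a pair (one from each), accepting exactly when both do.
18 states suffice.
          0    1  
>* S0     S1   S2 
 * S1     S3   S4 
 * S2     S5   S4 
 * S3     S6   S7 
 * S4     S8   S7 
 * S5     S9   S7 
 * S6    S10  S11 
 * S7    S12  S11 
 * S8    S13  S11 
   S9    S13  S13 
 * S10   S14  S15 
 * S11   S16  S15 
 * S12   S17  S15 
   S13   S17  S17 
   S14   S14  S15 
   S15   S16  S15 
   S16   S17  S15 
   S17   S17  S17 
(> = start, * = accepting)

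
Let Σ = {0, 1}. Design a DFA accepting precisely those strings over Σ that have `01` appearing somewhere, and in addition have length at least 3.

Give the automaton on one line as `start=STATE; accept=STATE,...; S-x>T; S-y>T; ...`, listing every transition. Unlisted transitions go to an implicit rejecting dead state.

start=S0; accept=S7,S10; S0-0>S1; S0-1>S2; S1-0>S3; S1-1>S4; S2-0>S3; S2-1>S5; S3-0>S6; S3-1>S7; S4-0>S7; S4-1>S7; S5-0>S6; S5-1>S8; S6-0>S9; S6-1>S10; S7-0>S10; S7-1>S10; S8-0>S9; S8-1>S11; S9-0>S9; S9-1>S10; S10-0>S10; S10-1>S10; S11-0>S9; S11-1>S11

Handle the two conditions separately and then intersect. One (3 states) tracks whether and how much of `01` has been seen; the other (5 states) tracks the input length, saturating at 4. Each combined state is a pair, one component from each; accept when both components accept.
12 states suffice.
          0    1  
>  S0     S1   S2 
   S1     S3   S4 
   S2     S3   S5 
   S3     S6   S7 
   S4     S7   S7 
   S5     S6   S8 
   S6     S9  S10 
 * S7    S10  S10 
   S8     S9  S11 
   S9     S9  S10 
 * S10   S10  S10 
   S11    S9  S11 
(> = start, * = accepting)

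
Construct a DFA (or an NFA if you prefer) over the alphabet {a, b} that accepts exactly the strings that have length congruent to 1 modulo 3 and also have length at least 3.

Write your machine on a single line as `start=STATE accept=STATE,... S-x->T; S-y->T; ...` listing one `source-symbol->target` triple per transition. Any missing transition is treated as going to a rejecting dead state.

Build one automaton per condition and run them in lockstep. The first has 3 states tracking the input length modulo 3; the second has 5 states tracking the input length, saturating at 4. A product state is a pair (one from each), accepting exactly when both do.
A 7-state machine:
        a   b  
>  q0   q1  q1 
   q1   q2  q2 
   q2   q3  q3 
   q3   q4  q4 
 * q4   q5  q5 
   q5   q6  q6 
   q6   q4  q4 
(> = start, * = accepting)

start=q0; accept=q4; q0-a->q1; q0-b->q1; q1-a->q2; q1-b->q2; q2-a->q3; q2-b->q3; q3-a->q4; q3-b->q4; q4-a->q5; q4-b->q5; q5-a->q6; q5-b->q6; q6-a->q4; q6-b->q4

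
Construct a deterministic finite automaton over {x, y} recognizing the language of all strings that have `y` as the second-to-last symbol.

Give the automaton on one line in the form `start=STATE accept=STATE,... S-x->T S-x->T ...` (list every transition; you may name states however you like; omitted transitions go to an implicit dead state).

A DFA must remember the last 2 symbols (since which symbol is second-to-last isn't known until the input ends). Use one state per possible window of the last ≤2 symbols; accept from those whose window starts with `y`.
        x   y  
>  S0   S1  S2 
   S1   S3  S4 
   S2   S5  S6 
   S3   S3  S4 
   S4   S5  S6 
 * S5   S3  S4 
 * S6   S5  S6 
(> = start, * = accepting)

start=S0 accept=S5,S6 S0-x->S1 S0-y->S2 S1-x->S3 S1-y->S4 S2-x->S5 S2-y->S6 S3-x->S3 S3-y->S4 S4-x->S5 S4-y->S6 S5-x->S3 S5-y->S4 S6-x->S5 S6-y->S6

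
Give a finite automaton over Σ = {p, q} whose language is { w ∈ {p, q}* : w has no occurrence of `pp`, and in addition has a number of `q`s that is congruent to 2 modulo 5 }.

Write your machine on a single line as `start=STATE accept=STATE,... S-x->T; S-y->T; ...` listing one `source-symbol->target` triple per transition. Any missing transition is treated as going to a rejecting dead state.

Build one automaton per condition and run them in lockstep. One (3 states) tracks partial matches of the forbidden pattern `pp`; the other (5 states) tracks the count of `q`s modulo 5. Each combined state is a pair, one component from each; accept when both components accept. Minimizing collapses redundant product states.
With 11 states:
          p    q  
>  s0     s1   s2 
   s1     s3   s2 
   s2     s4   s5 
   s3     s3   s3 
   s4     s3   s5 
 * s5     s6   s7 
 * s6     s3   s7 
   s7     s8   s9 
   s8     s3   s9 
   s9    s10   s0 
   s10    s3   s0 
(> = start, * = accepting)

start=s0; accept=s5,s6; s0-p->s1; s0-q->s2; s1-p->s3; s1-q->s2; s2-p->s4; s2-q->s5; s3-p->s3; s3-q->s3; s4-p->s3; s4-q->s5; s5-p->s6; s5-q->s7; s6-p->s3; s6-q->s7; s7-p->s8; s7-q->s9; s8-p->s3; s8-q->s9; s9-p->s10; s9-q->s0; s10-p->s3; s10-q->s0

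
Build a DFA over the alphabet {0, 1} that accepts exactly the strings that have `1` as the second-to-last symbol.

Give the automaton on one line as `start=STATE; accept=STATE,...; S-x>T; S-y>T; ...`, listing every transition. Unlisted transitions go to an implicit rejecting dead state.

A DFA must remember the last 2 symbols (since which symbol is second-to-last isn't known until the input ends). Use one state per possible window of the last ≤2 symbols; accept from those whose window starts with `1`.
With 7 states:
        0   1  
>  q0   q1  q2 
   q1   q3  q4 
   q2   q5  q6 
   q3   q3  q4 
   q4   q5  q6 
 * q5   q3  q4 
 * q6   q5  q6 
(> = start, * = accepting)

start=q0; accept=q5,q6; q0-0>q1; q0-1>q2; q1-0>q3; q1-1>q4; q2-0>q5; q2-1>q6; q3-0>q3; q3-1>q4; q4-0>q5; q4-1>q6; q5-0>q3; q5-1>q4; q6-0>q5; q6-1>q6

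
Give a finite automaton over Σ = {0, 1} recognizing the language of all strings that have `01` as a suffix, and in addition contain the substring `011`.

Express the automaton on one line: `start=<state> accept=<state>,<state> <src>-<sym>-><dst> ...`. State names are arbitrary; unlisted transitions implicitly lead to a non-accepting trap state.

start=q0 accept=q5 q0-0->q1 q0-1->q0 q1-0->q1 q1-1->q2 q2-0->q1 q2-1->q3 q3-0->q4 q3-1->q3 q4-0->q4 q4-1->q5 q5-0->q4 q5-1->q3

Build one automaton per condition and run them in lockstep. The first has 3 states tracking how much of the suffix `01` has currently been matched; the second has 4 states tracking whether and how much of `011` has been seen. A product state is a pair (one from each), accepting exactly when both do.
        0   1  
>  q0   q1  q0 
   q1   q1  q2 
   q2   q1  q3 
   q3   q4  q3 
   q4   q4  q5 
 * q5   q4  q3 
(> = start, * = accepting)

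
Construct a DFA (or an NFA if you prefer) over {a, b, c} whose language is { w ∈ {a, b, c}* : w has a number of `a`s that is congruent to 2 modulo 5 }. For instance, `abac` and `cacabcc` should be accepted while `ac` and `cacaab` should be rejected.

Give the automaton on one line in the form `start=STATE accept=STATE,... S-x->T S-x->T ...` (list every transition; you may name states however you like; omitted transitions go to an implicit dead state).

start=S0 accept=S2 S0-a->S1 S0-b->S0 S0-c->S0 S1-a->S2 S1-b->S1 S1-c->S1 S2-a->S3 S2-b->S2 S2-c->S2 S3-a->S4 S3-b->S3 S3-c->S3 S4-a->S0 S4-b->S4 S4-c->S4

Keep the running count of `a`s modulo 5: each `a` advances along the cycle S0 → S1 → S2 → S3 → S4 → S0 while other symbols loop. Accept at S2.
A 5-state machine:
        a   b   c  
>  S0   S1  S0  S0 
   S1   S2  S1  S1 
 * S2   S3  S2  S2 
   S3   S4  S3  S3 
   S4   S0  S4  S4 
(> = start, * = accepting)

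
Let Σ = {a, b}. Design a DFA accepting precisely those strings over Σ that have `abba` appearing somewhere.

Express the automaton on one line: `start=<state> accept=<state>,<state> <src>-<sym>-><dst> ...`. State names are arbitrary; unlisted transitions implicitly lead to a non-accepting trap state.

Track how much of `abba` has been matched so far: state q0 is no progress, q4 is the absorbing accept state reached once `abba` has occurred. Intermediate states record partial matches; on a mismatch, fall back to the longest reusable overlap.
A 5-state machine:
        a   b  
>  q0   q1  q0 
   q1   q1  q2 
   q2   q1  q3 
   q3   q4  q0 
 * q4   q4  q4 
(> = start, * = accepting)

start=q0 accept=q4 q0-a->q1 q0-b->q0 q1-a->q1 q1-b->q2 q2-a->q1 q2-b->q3 q3-a->q4 q3-b->q0 q4-a->q4 q4-b->q4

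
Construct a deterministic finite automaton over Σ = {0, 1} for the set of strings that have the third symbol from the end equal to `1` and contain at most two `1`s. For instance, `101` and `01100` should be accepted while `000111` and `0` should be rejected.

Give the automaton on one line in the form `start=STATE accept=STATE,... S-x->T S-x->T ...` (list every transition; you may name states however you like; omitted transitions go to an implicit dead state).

Handle the two conditions separately and then intersect. One (15 states) tracks the last 3 symbols read; the other (4 states) tracks the count of `1`s, saturating at 3. Each combined state is a pair, one component from each; accept when both components accept. Minimizing collapses redundant product states.
12 states suffice.
          0    1  
>  q0     q0   q1 
   q1     q2   q3 
   q2     q4   q5 
   q3     q6   q7 
 * q4     q8   q9 
 * q5    q10   q7 
 * q6    q11   q7 
   q7     q7   q7 
   q8     q8   q9 
   q9    q10   q7 
   q10   q11   q7 
 * q11    q7   q7 
(> = start, * = accepting)

start=q0 accept=q4,q5,q6,q11 q0-0->q0 q0-1->q1 q1-0->q2 q1-1->q3 q2-0->q4 q2-1->q5 q3-0->q6 q3-1->q7 q4-0->q8 q4-1->q9 q5-0->q10 q5-1->q7 q6-0->q11 q6-1->q7 q7-0->q7 q7-1->q7 q8-0->q8 q8-1->q9 q9-0->q10 q9-1->q7 q10-0->q11 q10-1->q7 q11-0->q7 q11-1->q7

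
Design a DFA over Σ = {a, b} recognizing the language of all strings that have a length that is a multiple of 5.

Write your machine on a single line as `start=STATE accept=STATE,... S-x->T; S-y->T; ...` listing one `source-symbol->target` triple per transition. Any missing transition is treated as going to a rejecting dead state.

Count input length modulo 5: every symbol advances one step around the cycle q0 → q1 → q2 → q3 → q4 → q0. Accept at q0.
5 states suffice.
        a   b  
>* q0   q1  q1 
   q1   q2  q2 
   q2   q3  q3 
   q3   q4  q4 
   q4   q0  q0 
(> = start, * = accepting)

start=q0; accept=q0; q0-a->q1; q0-b->q1; q1-a->q2; q1-b->q2; q2-a->q3; q2-b->q3; q3-a->q4; q3-b->q4; q4-a->q0; q4-b->q0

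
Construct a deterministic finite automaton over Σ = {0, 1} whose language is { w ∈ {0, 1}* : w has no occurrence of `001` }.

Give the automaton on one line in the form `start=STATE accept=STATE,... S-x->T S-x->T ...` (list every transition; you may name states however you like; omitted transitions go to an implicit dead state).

start=A accept=A,B,C A-0->B A-1->A B-0->C B-1->A C-0->C C-1->D D-0->D D-1->D

This is the complement of 'contains `001`'. Use the same substring-matching states — A through D holding how much of `001` has just been matched — but flip the accepting set: everything except the trap D accepts.
With 4 states:
       0  1 
>* A   B  A 
 * B   C  A 
 * C   C  D 
   D   D  D 
(> = start, * = accepting)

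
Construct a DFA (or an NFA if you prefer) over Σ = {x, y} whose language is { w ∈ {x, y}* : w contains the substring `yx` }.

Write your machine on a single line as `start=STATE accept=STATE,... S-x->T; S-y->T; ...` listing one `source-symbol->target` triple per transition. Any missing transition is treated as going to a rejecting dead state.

start=s0; accept=s2; s0-x->s0; s0-y->s1; s1-x->s2; s1-y->s1; s2-x->s2; s2-y->s2

States s0..s1 record the length of the longest prefix of `yx` that matches the current input suffix. Reaching s2 means `yx` has been seen, and we stay there forever. Accept from s2.
        x   y  
>  s0   s0  s1 
   s1   s2  s1 
 * s2   s2  s2 
(> = start, * = accepting)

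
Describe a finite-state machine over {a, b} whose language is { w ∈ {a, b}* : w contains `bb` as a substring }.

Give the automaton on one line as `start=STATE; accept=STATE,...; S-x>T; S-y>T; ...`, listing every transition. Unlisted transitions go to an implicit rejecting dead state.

start=q0; accept=q2; q0-a>q0; q0-b>q1; q1-a>q0; q1-b>q2; q2-a>q2; q2-b>q2

Track how much of `bb` has been matched so far: state q0 is no progress, q2 is the absorbing accept state reached once `bb` has occurred. Intermediate states record partial matches; on a mismatch, fall back to the longest reusable overlap.
With 3 states:
        a   b  
>  q0   q0  q1 
   q1   q0  q2 
 * q2   q2  q2 
(> = start, * = accepting)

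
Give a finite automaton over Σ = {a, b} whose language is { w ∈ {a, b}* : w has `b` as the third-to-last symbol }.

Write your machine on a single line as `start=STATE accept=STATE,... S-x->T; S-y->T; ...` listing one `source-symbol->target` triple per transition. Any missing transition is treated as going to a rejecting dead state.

A DFA must remember the last 3 symbols (since which symbol is third-to-last isn't known until the input ends). Use one state per possible window of the last ≤3 symbols; accept from those whose window starts with `b`.
With 15 states:
          a    b  
>  q0     q1   q2 
   q1     q3   q4 
   q2     q5   q6 
   q3     q7   q8 
   q4     q9  q10 
   q5    q11  q12 
   q6    q13  q14 
   q7     q7   q8 
   q8     q9  q10 
   q9    q11  q12 
   q10   q13  q14 
 * q11    q7   q8 
 * q12    q9  q10 
 * q13   q11  q12 
 * q14   q13  q14 
(> = start, * = accepting)

start=q0; accept=q11,q12,q13,q14; q0-a->q1; q0-b->q2; q1-a->q3; q1-b->q4; q2-a->q5; q2-b->q6; q3-a->q7; q3-b->q8; q4-a->q9; q4-b->q10; q5-a->q11; q5-b->q12; q6-a->q13; q6-b->q14; q7-a->q7; q7-b->q8; q8-a->q9; q8-b->q10; q9-a->q11; q9-b->q12; q10-a->q13; q10-b->q14; q11-a->q7; q11-b->q8; q12-a->q9; q12-b->q10; q13-a->q11; q13-b->q12; q14-a->q13; q14-b->q14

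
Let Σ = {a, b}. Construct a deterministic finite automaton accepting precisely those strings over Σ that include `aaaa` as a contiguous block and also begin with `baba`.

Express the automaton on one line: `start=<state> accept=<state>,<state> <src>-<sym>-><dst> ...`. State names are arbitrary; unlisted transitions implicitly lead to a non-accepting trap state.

Handle the two conditions separately and then intersect. The first has 5 states tracking whether and how much of `aaaa` has been seen; the second has 6 states tracking whether the input so far still matches the prefix `baba`. A product state is a pair (one from each), accepting exactly when both do.
          a    b  
>  q0     q1   q2 
   q1     q3   q4 
   q2     q5   q4 
   q3     q6   q4 
   q4     q1   q4 
   q5     q3   q7 
   q6     q8   q4 
   q7     q9   q4 
   q8     q8   q8 
   q9    q10  q11 
   q10   q12  q11 
   q11    q9  q11 
   q12   q13  q11 
 * q13   q13  q13 
(> = start, * = accepting)

start=q0 accept=q13 q0-a->q1 q0-b->q2 q1-a->q3 q1-b->q4 q2-a->q5 q2-b->q4 q3-a->q6 q3-b->q4 q4-a->q1 q4-b->q4 q5-a->q3 q5-b->q7 q6-a->q8 q6-b->q4 q7-a->q9 q7-b->q4 q8-a->q8 q8-b->q8 q9-a->q10 q9-b->q11 q10-a->q12 q10-b->q11 q11-a->q9 q11-b->q11 q12-a->q13 q12-b->q11 q13-a->q13 q13-b->q13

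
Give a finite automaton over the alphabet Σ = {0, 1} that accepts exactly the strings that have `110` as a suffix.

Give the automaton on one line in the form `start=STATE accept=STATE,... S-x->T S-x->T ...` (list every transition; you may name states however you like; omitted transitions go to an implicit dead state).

Remember how much of `110` the current input suffix matches. State A means no match yet; B means the last symbol is `1`; C means the last 2 symbols are `11`; D means the last 3 symbols are `110`. Only D accepts. On a mismatch, fall back to the longest proper suffix that is still a prefix of `110`.
With 4 states:
       0  1 
>  A   A  B 
   B   A  C 
   C   D  C 
 * D   A  B 
(> = start, * = accepting)

start=A accept=D A-0->A A-1->B B-0->A B-1->C C-0->D C-1->C D-0->A D-1->B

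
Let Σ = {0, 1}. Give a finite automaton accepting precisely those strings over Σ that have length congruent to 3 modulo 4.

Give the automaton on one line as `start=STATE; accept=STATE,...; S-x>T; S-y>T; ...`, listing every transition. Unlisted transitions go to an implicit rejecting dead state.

Count input length modulo 4: every symbol advances one step around the cycle q0 → q1 → q2 → q3 → q0. Accept at q3.
4 states suffice.
        0   1  
>  q0   q1  q1 
   q1   q2  q2 
   q2   q3  q3 
 * q3   q0  q0 
(> = start, * = accepting)

start=q0; accept=q3; q0-0>q1; q0-1>q1; q1-0>q2; q1-1>q2; q2-0>q3; q2-1>q3; q3-0>q0; q3-1>q0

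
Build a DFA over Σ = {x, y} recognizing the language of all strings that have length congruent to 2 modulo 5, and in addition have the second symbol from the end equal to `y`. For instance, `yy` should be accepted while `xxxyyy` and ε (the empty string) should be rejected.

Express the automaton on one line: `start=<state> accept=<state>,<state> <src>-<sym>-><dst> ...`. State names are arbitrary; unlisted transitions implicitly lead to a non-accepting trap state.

start=S0 accept=S5,S6 S0-x->S1 S0-y->S2 S1-x->S3 S1-y->S4 S2-x->S5 S2-y->S6 S3-x->S7 S3-y->S8 S4-x->S9 S4-y->S10 S5-x->S7 S5-y->S8 S6-x->S9 S6-y->S10 S7-x->S11 S7-y->S12 S8-x->S13 S8-y->S14 S9-x->S11 S9-y->S12 S10-x->S13 S10-y->S14 S11-x->S15 S11-y->S16 S12-x->S17 S12-y->S18 S13-x->S15 S13-y->S16 S14-x->S17 S14-y->S18 S15-x->S19 S15-y->S20 S16-x->S21 S16-y->S22 S17-x->S19 S17-y->S20 S18-x->S21 S18-y->S22 S19-x->S3 S19-y->S4 S20-x->S5 S20-y->S6 S21-x->S3 S21-y->S4 S22-x->S5 S22-y->S6

Handle the two conditions separately and then intersect. One (5 states) tracks the input length modulo 5; the other (7 states) tracks the last 2 symbols read. Each combined state is a pair, one component from each; accept when both components accept.
23 states suffice.
          x    y  
>  S0     S1   S2 
   S1     S3   S4 
   S2     S5   S6 
   S3     S7   S8 
   S4     S9  S10 
 * S5     S7   S8 
 * S6     S9  S10 
   S7    S11  S12 
   S8    S13  S14 
   S9    S11  S12 
   S10   S13  S14 
   S11   S15  S16 
   S12   S17  S18 
   S13   S15  S16 
   S14   S17  S18 
   S15   S19  S20 
   S16   S21  S22 
   S17   S19  S20 
   S18   S21  S22 
   S19    S3   S4 
   S20    S5   S6 
   S21    S3   S4 
   S22    S5   S6 
(> = start, * = accepting)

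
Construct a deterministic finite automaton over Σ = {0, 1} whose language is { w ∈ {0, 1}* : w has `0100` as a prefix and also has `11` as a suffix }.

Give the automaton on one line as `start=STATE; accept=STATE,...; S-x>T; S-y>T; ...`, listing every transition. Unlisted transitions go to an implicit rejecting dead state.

start=A; accept=H; A-0>B; A-1>C; B-0>C; B-1>D; C-0>C; C-1>C; D-0>E; D-1>C; E-0>F; E-1>C; F-0>F; F-1>G; G-0>F; G-1>H; H-0>F; H-1>H

Run two small machines in parallel and take their product. One (6 states) tracks whether the input so far still matches the prefix `0100`; the other (3 states) tracks how much of the suffix `11` has currently been matched. Each combined state is a pair, one component from each; accept when both components accept. Equivalent product states are then merged.
8 states suffice.
       0  1 
>  A   B  C 
   B   C  D 
   C   C  C 
   D   E  C 
   E   F  C 
   F   F  G 
   G   F  H 
 * H   F  H 
(> = start, * = accepting)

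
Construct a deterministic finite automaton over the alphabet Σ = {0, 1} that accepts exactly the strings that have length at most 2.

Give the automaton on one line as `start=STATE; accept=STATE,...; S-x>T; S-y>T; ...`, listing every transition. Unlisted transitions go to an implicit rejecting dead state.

We only need to distinguish lengths 0, 1, …, 2, and '>2'. Chain s0 → s1 → s2 → s3 on every symbol, with s3 looping. Accepting states: {s0, s1, s2}.
With 4 states:
        0   1  
>* s0   s1  s1 
 * s1   s2  s2 
 * s2   s3  s3 
   s3   s3  s3 
(> = start, * = accepting)

start=s0; accept=s0,s1,s2; s0-0>s1; s0-1>s1; s1-0>s2; s1-1>s2; s2-0>s3; s2-1>s3; s3-0>s3; s3-1>s3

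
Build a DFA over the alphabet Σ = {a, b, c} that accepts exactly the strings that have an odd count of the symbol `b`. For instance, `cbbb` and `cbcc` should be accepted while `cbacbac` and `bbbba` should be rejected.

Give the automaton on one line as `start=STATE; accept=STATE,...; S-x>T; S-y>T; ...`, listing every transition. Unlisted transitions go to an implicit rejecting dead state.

Keep the running count of `b`s modulo 2: each `b` advances along the cycle q0 → q1 → q0 while other symbols loop. Accept at q1.
        a   b   c  
>  q0   q0  q1  q0 
 * q1   q1  q0  q1 
(> = start, * = accepting)

start=q0; accept=q1; q0-a>q0; q0-b>q1; q0-c>q0; q1-a>q1; q1-b>q0; q1-c>q1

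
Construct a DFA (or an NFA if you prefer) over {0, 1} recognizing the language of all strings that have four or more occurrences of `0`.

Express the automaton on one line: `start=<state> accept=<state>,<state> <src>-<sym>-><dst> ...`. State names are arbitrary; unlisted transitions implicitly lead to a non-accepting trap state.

Count `0`s, saturating at 5: states q0 through q4 mean 0 through 4 `0`s seen; q5 means more than 4. Each `0` increments (capped at q5); other symbols loop. Accept from {q4, q5}.
With 6 states:
        0   1  
>  q0   q1  q0 
   q1   q2  q1 
   q2   q3  q2 
   q3   q4  q3 
 * q4   q5  q4 
 * q5   q5  q5 
(> = start, * = accepting)

start=q0 accept=q4,q5 q0-0->q1 q0-1->q0 q1-0->q2 q1-1->q1 q2-0->q3 q2-1->q2 q3-0->q4 q3-1->q3 q4-0->q5 q4-1->q4 q5-0->q5 q5-1->q5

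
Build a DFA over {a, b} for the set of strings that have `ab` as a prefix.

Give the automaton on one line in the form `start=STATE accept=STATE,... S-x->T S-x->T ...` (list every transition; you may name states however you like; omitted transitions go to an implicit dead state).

start=s0 accept=s2 s0-a->s1 s0-b->s3 s1-a->s3 s1-b->s2 s2-a->s2 s2-b->s2 s3-a->s3 s3-b->s3

Check the first 2 symbols one by one: s0 through s1 record how many have matched `ab` so far; any wrong symbol goes to the dead state s3. After all 2 match we enter the accepting sink s2.
With 4 states:
        a   b  
>  s0   s1  s3 
   s1   s3  s2 
 * s2   s2  s2 
   s3   s3  s3 
(> = start, * = accepting)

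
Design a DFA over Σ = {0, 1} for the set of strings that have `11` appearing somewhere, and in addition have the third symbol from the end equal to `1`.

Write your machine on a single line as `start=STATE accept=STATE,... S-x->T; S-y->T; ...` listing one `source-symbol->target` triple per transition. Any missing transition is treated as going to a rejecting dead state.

start=q0; accept=q13,q14,q15,q16; q0-0->q1; q0-1->q2; q1-0->q3; q1-1->q4; q2-0->q5; q2-1->q6; q3-0->q7; q3-1->q8; q4-0->q9; q4-1->q10; q5-0->q11; q5-1->q12; q6-0->q13; q6-1->q14; q7-0->q7; q7-1->q8; q8-0->q9; q8-1->q10; q9-0->q11; q9-1->q12; q10-0->q13; q10-1->q14; q11-0->q7; q11-1->q8; q12-0->q9; q12-1->q10; q13-0->q15; q13-1->q16; q14-0->q13; q14-1->q14; q15-0->q17; q15-1->q18; q16-0->q19; q16-1->q10; q17-0->q17; q17-1->q18; q18-0->q19; q18-1->q10; q19-0->q15; q19-1->q16

Handle the two conditions separately and then intersect. One (3 states) tracks whether and how much of `11` has been seen; the other (15 states) tracks the last 3 symbols read. Each combined state is a pair, one component from each; accept when both components accept.
A 20-state machine:
          0    1  
>  q0     q1   q2 
   q1     q3   q4 
   q2     q5   q6 
   q3     q7   q8 
   q4     q9  q10 
   q5    q11  q12 
   q6    q13  q14 
   q7     q7   q8 
   q8     q9  q10 
   q9    q11  q12 
   q10   q13  q14 
   q11    q7   q8 
   q12    q9  q10 
 * q13   q15  q16 
 * q14   q13  q14 
 * q15   q17  q18 
 * q16   q19  q10 
   q17   q17  q18 
   q18   q19  q10 
   q19   q15  q16 
(> = start, * = accepting)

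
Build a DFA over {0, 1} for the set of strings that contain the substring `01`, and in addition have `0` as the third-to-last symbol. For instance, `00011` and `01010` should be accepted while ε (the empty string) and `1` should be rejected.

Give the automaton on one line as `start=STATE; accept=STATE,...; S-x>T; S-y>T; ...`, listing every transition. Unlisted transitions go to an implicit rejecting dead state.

start=q0; accept=q4,q5,q6,q10; q0-0>q1; q0-1>q0; q1-0>q2; q1-1>q3; q2-0>q2; q2-1>q4; q3-0>q5; q3-1>q6; q4-0>q5; q4-1>q6; q5-0>q7; q5-1>q3; q6-0>q8; q6-1>q9; q7-0>q10; q7-1>q4; q8-0>q7; q8-1>q3; q9-0>q8; q9-1>q9; q10-0>q10; q10-1>q4

Run two small machines in parallel and take their product. The first has 3 states tracking whether and how much of `01` has been seen; the second has 15 states tracking the last 3 symbols read. A product state is a pair (one from each), accepting exactly when both do. Minimizing collapses redundant product states.
With 11 states:
          0    1  
>  q0     q1   q0 
   q1     q2   q3 
   q2     q2   q4 
   q3     q5   q6 
 * q4     q5   q6 
 * q5     q7   q3 
 * q6     q8   q9 
   q7    q10   q4 
   q8     q7   q3 
   q9     q8   q9 
 * q10   q10   q4 
(> = start, * = accepting)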